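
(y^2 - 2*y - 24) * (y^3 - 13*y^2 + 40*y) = y^5 - 15*y^4 + 42*y^3 + 232*y^2 - 960*y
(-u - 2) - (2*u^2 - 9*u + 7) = -2*u^2 + 8*u - 9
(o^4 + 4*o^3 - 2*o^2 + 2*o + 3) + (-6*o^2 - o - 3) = o^4 + 4*o^3 - 8*o^2 + o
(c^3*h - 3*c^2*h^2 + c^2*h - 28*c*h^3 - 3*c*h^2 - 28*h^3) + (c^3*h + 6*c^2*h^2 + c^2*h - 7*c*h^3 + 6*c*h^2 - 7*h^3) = 2*c^3*h + 3*c^2*h^2 + 2*c^2*h - 35*c*h^3 + 3*c*h^2 - 35*h^3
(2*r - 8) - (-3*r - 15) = 5*r + 7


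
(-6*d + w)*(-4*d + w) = 24*d^2 - 10*d*w + w^2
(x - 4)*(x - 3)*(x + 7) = x^3 - 37*x + 84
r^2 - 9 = (r - 3)*(r + 3)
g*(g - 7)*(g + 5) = g^3 - 2*g^2 - 35*g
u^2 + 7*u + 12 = (u + 3)*(u + 4)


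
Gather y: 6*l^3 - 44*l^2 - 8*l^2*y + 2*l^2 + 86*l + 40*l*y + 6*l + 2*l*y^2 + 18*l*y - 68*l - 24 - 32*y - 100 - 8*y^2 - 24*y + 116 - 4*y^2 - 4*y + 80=6*l^3 - 42*l^2 + 24*l + y^2*(2*l - 12) + y*(-8*l^2 + 58*l - 60) + 72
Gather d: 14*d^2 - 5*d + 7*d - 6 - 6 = 14*d^2 + 2*d - 12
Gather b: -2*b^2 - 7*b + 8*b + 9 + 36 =-2*b^2 + b + 45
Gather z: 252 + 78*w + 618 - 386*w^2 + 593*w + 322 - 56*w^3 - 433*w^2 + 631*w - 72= -56*w^3 - 819*w^2 + 1302*w + 1120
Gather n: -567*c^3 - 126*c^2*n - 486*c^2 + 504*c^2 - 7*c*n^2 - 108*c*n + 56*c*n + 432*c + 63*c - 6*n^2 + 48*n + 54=-567*c^3 + 18*c^2 + 495*c + n^2*(-7*c - 6) + n*(-126*c^2 - 52*c + 48) + 54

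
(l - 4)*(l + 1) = l^2 - 3*l - 4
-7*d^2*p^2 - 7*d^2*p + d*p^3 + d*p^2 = p*(-7*d + p)*(d*p + d)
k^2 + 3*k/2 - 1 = (k - 1/2)*(k + 2)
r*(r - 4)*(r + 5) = r^3 + r^2 - 20*r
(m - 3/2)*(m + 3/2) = m^2 - 9/4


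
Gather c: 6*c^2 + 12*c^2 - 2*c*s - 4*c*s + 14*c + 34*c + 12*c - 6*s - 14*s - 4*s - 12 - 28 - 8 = 18*c^2 + c*(60 - 6*s) - 24*s - 48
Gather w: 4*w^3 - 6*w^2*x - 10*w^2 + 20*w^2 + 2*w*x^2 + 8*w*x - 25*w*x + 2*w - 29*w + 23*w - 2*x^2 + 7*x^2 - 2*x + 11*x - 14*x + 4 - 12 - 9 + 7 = 4*w^3 + w^2*(10 - 6*x) + w*(2*x^2 - 17*x - 4) + 5*x^2 - 5*x - 10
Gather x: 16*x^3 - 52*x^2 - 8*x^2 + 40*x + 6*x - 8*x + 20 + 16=16*x^3 - 60*x^2 + 38*x + 36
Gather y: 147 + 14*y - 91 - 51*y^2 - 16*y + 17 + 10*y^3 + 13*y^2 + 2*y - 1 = 10*y^3 - 38*y^2 + 72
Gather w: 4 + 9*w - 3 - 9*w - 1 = 0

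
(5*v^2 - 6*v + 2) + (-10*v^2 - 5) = -5*v^2 - 6*v - 3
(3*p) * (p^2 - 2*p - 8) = 3*p^3 - 6*p^2 - 24*p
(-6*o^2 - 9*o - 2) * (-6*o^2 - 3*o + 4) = 36*o^4 + 72*o^3 + 15*o^2 - 30*o - 8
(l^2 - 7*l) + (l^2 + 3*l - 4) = 2*l^2 - 4*l - 4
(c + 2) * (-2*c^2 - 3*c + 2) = -2*c^3 - 7*c^2 - 4*c + 4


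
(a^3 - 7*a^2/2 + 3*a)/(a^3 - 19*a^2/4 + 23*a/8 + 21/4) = 4*a*(2*a - 3)/(8*a^2 - 22*a - 21)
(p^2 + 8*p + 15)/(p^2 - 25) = (p + 3)/(p - 5)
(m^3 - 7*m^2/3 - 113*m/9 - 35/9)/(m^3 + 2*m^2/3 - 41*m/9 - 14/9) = (m - 5)/(m - 2)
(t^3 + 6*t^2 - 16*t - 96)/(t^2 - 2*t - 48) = (t^2 - 16)/(t - 8)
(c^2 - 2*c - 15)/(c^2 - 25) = (c + 3)/(c + 5)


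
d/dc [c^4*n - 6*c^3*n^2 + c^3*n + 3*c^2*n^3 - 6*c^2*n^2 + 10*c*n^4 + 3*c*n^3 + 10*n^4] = n*(4*c^3 - 18*c^2*n + 3*c^2 + 6*c*n^2 - 12*c*n + 10*n^3 + 3*n^2)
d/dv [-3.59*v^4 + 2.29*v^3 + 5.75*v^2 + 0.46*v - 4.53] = -14.36*v^3 + 6.87*v^2 + 11.5*v + 0.46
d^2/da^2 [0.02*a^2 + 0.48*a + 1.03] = 0.0400000000000000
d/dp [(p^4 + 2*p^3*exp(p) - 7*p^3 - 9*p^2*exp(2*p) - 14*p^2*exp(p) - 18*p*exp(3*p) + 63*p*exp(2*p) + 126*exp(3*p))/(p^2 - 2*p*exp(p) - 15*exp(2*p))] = (4*p^3*exp(p) + 2*p^3 - 12*p^2*exp(2*p) - 44*p^2*exp(p) - 7*p^2 + 30*p*exp(3*p) + 94*p*exp(2*p) + 70*p*exp(p) - 180*exp(3*p) - 77*exp(2*p))/(p^2 - 10*p*exp(p) + 25*exp(2*p))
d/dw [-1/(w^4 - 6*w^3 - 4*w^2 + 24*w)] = 2*(2*w^3 - 9*w^2 - 4*w + 12)/(w^2*(w^3 - 6*w^2 - 4*w + 24)^2)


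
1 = 1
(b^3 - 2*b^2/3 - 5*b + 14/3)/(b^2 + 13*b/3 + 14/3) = (b^2 - 3*b + 2)/(b + 2)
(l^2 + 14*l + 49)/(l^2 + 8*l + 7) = (l + 7)/(l + 1)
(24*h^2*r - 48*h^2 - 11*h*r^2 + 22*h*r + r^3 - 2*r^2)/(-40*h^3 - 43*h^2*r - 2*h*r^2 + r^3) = (-3*h*r + 6*h + r^2 - 2*r)/(5*h^2 + 6*h*r + r^2)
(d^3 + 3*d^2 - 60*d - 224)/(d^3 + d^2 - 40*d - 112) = (d^2 - d - 56)/(d^2 - 3*d - 28)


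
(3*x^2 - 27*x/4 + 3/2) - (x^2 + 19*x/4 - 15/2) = 2*x^2 - 23*x/2 + 9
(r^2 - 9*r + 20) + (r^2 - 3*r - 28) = 2*r^2 - 12*r - 8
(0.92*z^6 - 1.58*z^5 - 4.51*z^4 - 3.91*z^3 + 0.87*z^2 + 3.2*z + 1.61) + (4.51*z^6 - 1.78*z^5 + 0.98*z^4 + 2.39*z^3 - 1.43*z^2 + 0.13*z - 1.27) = 5.43*z^6 - 3.36*z^5 - 3.53*z^4 - 1.52*z^3 - 0.56*z^2 + 3.33*z + 0.34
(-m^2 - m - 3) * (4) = -4*m^2 - 4*m - 12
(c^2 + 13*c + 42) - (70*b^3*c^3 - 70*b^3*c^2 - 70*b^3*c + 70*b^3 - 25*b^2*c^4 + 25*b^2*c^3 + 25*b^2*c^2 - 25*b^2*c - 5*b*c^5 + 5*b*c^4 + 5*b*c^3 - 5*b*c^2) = -70*b^3*c^3 + 70*b^3*c^2 + 70*b^3*c - 70*b^3 + 25*b^2*c^4 - 25*b^2*c^3 - 25*b^2*c^2 + 25*b^2*c + 5*b*c^5 - 5*b*c^4 - 5*b*c^3 + 5*b*c^2 + c^2 + 13*c + 42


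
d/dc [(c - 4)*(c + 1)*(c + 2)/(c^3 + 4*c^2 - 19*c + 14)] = (5*c^4 - 18*c^3 + 125*c^2 + 36*c - 292)/(c^6 + 8*c^5 - 22*c^4 - 124*c^3 + 473*c^2 - 532*c + 196)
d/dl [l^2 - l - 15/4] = 2*l - 1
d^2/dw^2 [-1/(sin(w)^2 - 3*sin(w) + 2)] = (4*sin(w)^3 - 5*sin(w)^2 - 10*sin(w) + 14)/((sin(w) - 2)^3*(sin(w) - 1)^2)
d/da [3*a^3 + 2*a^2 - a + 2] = 9*a^2 + 4*a - 1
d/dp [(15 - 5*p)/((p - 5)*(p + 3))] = 5*(p^2 - 6*p + 21)/(p^4 - 4*p^3 - 26*p^2 + 60*p + 225)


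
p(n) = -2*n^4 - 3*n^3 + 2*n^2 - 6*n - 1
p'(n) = -8*n^3 - 9*n^2 + 4*n - 6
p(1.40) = -21.40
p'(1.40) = -39.99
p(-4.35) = -406.24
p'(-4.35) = 464.80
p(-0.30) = 1.04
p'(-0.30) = -7.79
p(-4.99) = -788.54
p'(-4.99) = 743.95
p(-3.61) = -151.81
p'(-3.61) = 238.64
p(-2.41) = -0.40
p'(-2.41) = 44.07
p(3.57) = -458.29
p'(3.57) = -470.42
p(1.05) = -11.00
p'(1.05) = -20.98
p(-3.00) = -46.00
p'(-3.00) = 117.00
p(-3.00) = -46.00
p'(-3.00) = 117.00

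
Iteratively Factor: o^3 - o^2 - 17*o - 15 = (o + 1)*(o^2 - 2*o - 15) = (o - 5)*(o + 1)*(o + 3)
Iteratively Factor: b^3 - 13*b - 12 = (b + 3)*(b^2 - 3*b - 4) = (b + 1)*(b + 3)*(b - 4)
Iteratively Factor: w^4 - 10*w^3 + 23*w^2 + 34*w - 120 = (w - 4)*(w^3 - 6*w^2 - w + 30) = (w - 5)*(w - 4)*(w^2 - w - 6) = (w - 5)*(w - 4)*(w + 2)*(w - 3)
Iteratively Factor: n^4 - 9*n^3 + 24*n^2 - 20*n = (n - 5)*(n^3 - 4*n^2 + 4*n) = n*(n - 5)*(n^2 - 4*n + 4) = n*(n - 5)*(n - 2)*(n - 2)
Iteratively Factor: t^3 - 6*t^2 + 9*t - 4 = (t - 1)*(t^2 - 5*t + 4) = (t - 1)^2*(t - 4)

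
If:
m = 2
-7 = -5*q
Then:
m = 2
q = 7/5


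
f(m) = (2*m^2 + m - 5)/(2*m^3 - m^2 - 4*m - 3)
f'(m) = (4*m + 1)/(2*m^3 - m^2 - 4*m - 3) + (-6*m^2 + 2*m + 4)*(2*m^2 + m - 5)/(2*m^3 - m^2 - 4*m - 3)^2 = (-4*m^4 - 4*m^3 + 23*m^2 - 22*m - 23)/(4*m^6 - 4*m^5 - 15*m^4 - 4*m^3 + 22*m^2 + 24*m + 9)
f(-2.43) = -0.16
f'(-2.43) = 0.11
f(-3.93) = -0.18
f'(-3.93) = -0.02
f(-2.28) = -0.14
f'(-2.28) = 0.17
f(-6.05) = -0.14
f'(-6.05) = -0.02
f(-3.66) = -0.18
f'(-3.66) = -0.02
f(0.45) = 0.86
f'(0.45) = -1.24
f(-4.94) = -0.16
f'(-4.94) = -0.02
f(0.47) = 0.84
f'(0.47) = -1.21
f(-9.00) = -0.10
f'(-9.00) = -0.00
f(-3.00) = -0.19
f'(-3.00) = 0.01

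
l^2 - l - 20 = (l - 5)*(l + 4)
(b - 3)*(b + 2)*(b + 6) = b^3 + 5*b^2 - 12*b - 36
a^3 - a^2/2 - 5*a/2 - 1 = (a - 2)*(a + 1/2)*(a + 1)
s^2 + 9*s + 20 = (s + 4)*(s + 5)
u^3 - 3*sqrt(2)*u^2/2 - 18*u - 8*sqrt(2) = (u - 4*sqrt(2))*(u + sqrt(2)/2)*(u + 2*sqrt(2))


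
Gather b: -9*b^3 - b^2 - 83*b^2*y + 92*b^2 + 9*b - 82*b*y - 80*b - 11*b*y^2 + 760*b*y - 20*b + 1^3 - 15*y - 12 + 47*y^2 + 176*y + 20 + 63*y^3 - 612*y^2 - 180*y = -9*b^3 + b^2*(91 - 83*y) + b*(-11*y^2 + 678*y - 91) + 63*y^3 - 565*y^2 - 19*y + 9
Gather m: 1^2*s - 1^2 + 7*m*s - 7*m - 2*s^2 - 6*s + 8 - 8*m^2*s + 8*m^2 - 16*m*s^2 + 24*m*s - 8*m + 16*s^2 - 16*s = m^2*(8 - 8*s) + m*(-16*s^2 + 31*s - 15) + 14*s^2 - 21*s + 7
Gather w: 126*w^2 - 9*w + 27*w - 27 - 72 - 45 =126*w^2 + 18*w - 144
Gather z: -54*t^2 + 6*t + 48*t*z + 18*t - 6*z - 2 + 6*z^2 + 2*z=-54*t^2 + 24*t + 6*z^2 + z*(48*t - 4) - 2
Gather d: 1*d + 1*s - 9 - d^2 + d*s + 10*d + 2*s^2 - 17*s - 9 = -d^2 + d*(s + 11) + 2*s^2 - 16*s - 18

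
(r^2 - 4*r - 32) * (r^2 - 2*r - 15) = r^4 - 6*r^3 - 39*r^2 + 124*r + 480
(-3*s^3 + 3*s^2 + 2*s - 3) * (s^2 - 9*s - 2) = -3*s^5 + 30*s^4 - 19*s^3 - 27*s^2 + 23*s + 6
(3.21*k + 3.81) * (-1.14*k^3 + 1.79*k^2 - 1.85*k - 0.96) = -3.6594*k^4 + 1.4025*k^3 + 0.8814*k^2 - 10.1301*k - 3.6576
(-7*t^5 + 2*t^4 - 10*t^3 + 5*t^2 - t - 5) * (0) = 0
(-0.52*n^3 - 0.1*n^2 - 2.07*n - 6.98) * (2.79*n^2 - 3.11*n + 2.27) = -1.4508*n^5 + 1.3382*n^4 - 6.6447*n^3 - 13.2635*n^2 + 17.0089*n - 15.8446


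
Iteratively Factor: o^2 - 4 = (o + 2)*(o - 2)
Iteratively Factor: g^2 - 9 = (g + 3)*(g - 3)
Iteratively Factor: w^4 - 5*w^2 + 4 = (w - 1)*(w^3 + w^2 - 4*w - 4) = (w - 1)*(w + 2)*(w^2 - w - 2) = (w - 1)*(w + 1)*(w + 2)*(w - 2)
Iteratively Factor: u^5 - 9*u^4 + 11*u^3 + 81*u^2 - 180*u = (u - 3)*(u^4 - 6*u^3 - 7*u^2 + 60*u) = (u - 4)*(u - 3)*(u^3 - 2*u^2 - 15*u) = (u - 4)*(u - 3)*(u + 3)*(u^2 - 5*u) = u*(u - 4)*(u - 3)*(u + 3)*(u - 5)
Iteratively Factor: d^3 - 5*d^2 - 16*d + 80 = (d + 4)*(d^2 - 9*d + 20) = (d - 5)*(d + 4)*(d - 4)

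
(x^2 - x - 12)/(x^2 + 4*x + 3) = (x - 4)/(x + 1)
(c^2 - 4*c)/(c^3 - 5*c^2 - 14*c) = (4 - c)/(-c^2 + 5*c + 14)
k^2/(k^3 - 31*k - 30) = k^2/(k^3 - 31*k - 30)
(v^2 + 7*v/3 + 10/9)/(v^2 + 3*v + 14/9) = (3*v + 5)/(3*v + 7)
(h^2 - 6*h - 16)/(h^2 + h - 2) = (h - 8)/(h - 1)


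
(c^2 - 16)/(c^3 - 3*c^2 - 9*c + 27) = (c^2 - 16)/(c^3 - 3*c^2 - 9*c + 27)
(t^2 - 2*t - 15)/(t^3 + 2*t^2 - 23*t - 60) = 1/(t + 4)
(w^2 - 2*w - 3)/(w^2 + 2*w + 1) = (w - 3)/(w + 1)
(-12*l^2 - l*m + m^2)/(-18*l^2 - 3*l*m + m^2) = (4*l - m)/(6*l - m)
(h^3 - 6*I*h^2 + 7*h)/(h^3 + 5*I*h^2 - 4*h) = (h - 7*I)/(h + 4*I)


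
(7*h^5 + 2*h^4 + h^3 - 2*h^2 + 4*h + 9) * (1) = 7*h^5 + 2*h^4 + h^3 - 2*h^2 + 4*h + 9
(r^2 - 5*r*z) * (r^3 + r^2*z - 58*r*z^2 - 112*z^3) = r^5 - 4*r^4*z - 63*r^3*z^2 + 178*r^2*z^3 + 560*r*z^4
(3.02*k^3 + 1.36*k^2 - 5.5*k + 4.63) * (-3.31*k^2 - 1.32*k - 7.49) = -9.9962*k^5 - 8.488*k^4 - 6.21*k^3 - 18.2517*k^2 + 35.0834*k - 34.6787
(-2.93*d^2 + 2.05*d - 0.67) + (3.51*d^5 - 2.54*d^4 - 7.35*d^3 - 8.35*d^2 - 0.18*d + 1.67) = 3.51*d^5 - 2.54*d^4 - 7.35*d^3 - 11.28*d^2 + 1.87*d + 1.0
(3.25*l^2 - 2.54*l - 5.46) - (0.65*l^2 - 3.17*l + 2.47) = 2.6*l^2 + 0.63*l - 7.93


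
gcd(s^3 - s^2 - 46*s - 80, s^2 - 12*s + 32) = s - 8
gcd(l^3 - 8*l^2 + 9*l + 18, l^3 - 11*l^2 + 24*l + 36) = l^2 - 5*l - 6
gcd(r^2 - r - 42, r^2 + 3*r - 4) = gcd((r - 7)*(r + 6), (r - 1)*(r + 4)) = 1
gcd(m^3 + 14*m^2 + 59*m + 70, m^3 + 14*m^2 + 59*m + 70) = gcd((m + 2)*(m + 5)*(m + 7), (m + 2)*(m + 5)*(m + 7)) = m^3 + 14*m^2 + 59*m + 70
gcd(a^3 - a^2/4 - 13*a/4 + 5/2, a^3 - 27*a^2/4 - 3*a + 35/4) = a - 1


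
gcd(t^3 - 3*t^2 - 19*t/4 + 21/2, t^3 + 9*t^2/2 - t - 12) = t^2 + t/2 - 3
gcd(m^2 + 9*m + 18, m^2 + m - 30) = m + 6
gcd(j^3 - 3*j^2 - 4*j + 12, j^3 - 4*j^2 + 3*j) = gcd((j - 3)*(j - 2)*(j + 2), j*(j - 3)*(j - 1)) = j - 3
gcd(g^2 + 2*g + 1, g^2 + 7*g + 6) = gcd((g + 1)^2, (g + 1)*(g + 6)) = g + 1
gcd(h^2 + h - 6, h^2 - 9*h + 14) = h - 2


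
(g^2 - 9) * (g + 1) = g^3 + g^2 - 9*g - 9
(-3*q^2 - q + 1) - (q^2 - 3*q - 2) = -4*q^2 + 2*q + 3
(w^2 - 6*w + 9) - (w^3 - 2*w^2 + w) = -w^3 + 3*w^2 - 7*w + 9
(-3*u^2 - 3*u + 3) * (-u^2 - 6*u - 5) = 3*u^4 + 21*u^3 + 30*u^2 - 3*u - 15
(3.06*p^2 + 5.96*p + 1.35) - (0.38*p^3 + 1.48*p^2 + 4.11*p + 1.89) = -0.38*p^3 + 1.58*p^2 + 1.85*p - 0.54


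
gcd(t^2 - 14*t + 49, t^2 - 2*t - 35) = t - 7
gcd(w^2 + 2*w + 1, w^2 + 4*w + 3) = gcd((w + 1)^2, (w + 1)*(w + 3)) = w + 1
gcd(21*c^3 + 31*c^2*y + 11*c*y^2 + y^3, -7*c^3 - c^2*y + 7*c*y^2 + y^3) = 7*c^2 + 8*c*y + y^2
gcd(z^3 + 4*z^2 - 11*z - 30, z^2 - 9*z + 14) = 1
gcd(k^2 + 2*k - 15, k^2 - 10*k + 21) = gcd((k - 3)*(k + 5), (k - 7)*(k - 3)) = k - 3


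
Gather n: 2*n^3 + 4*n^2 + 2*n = 2*n^3 + 4*n^2 + 2*n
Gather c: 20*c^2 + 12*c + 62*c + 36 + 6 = 20*c^2 + 74*c + 42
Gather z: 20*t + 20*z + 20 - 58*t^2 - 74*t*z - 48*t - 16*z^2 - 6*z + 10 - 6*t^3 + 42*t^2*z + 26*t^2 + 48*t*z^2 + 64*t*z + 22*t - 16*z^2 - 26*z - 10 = -6*t^3 - 32*t^2 - 6*t + z^2*(48*t - 32) + z*(42*t^2 - 10*t - 12) + 20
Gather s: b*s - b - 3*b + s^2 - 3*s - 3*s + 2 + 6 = -4*b + s^2 + s*(b - 6) + 8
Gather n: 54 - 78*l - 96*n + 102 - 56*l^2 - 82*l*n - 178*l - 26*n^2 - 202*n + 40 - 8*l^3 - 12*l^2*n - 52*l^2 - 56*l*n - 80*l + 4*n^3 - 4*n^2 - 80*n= -8*l^3 - 108*l^2 - 336*l + 4*n^3 - 30*n^2 + n*(-12*l^2 - 138*l - 378) + 196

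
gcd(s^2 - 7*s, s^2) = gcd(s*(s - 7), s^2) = s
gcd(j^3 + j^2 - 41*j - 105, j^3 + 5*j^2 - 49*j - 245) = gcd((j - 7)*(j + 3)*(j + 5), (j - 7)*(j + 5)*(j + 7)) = j^2 - 2*j - 35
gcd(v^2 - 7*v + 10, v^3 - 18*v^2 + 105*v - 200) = v - 5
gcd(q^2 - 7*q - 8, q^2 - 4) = 1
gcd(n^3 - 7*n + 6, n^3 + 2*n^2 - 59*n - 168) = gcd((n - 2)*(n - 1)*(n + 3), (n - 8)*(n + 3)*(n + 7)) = n + 3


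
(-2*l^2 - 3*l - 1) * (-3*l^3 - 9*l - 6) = 6*l^5 + 9*l^4 + 21*l^3 + 39*l^2 + 27*l + 6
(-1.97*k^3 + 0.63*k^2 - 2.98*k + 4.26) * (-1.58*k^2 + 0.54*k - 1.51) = 3.1126*k^5 - 2.0592*k^4 + 8.0233*k^3 - 9.2913*k^2 + 6.8002*k - 6.4326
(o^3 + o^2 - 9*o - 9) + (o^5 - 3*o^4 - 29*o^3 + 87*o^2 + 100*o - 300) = o^5 - 3*o^4 - 28*o^3 + 88*o^2 + 91*o - 309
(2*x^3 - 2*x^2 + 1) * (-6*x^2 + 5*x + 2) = -12*x^5 + 22*x^4 - 6*x^3 - 10*x^2 + 5*x + 2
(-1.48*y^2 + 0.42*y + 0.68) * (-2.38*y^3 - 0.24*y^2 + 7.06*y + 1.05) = 3.5224*y^5 - 0.6444*y^4 - 12.168*y^3 + 1.248*y^2 + 5.2418*y + 0.714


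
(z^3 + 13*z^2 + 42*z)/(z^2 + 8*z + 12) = z*(z + 7)/(z + 2)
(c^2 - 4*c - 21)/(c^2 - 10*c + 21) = (c + 3)/(c - 3)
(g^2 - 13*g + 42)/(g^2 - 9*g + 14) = (g - 6)/(g - 2)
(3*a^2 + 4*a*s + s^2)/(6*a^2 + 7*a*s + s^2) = (3*a + s)/(6*a + s)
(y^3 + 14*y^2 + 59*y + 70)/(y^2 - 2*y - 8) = (y^2 + 12*y + 35)/(y - 4)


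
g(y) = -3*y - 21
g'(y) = -3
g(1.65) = -25.95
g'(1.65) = -3.00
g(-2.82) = -12.54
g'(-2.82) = -3.00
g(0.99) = -23.97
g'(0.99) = -3.00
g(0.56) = -22.68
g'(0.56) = -3.00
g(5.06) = -36.18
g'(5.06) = -3.00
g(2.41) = -28.23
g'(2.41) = -3.00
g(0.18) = -21.54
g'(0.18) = -3.00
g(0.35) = -22.05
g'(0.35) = -3.00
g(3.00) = -30.00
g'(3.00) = -3.00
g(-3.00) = -12.00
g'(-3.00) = -3.00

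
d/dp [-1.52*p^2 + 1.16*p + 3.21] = 1.16 - 3.04*p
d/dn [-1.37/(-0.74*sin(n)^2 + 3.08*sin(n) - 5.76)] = (4.2196 - 2.0276*sin(n))*cos(n)/(0.74*sin(n)^2 - 3.08*sin(n) + 5.76)^2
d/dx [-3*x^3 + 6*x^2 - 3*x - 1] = -9*x^2 + 12*x - 3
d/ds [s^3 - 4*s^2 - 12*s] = 3*s^2 - 8*s - 12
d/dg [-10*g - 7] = -10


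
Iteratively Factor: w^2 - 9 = (w + 3)*(w - 3)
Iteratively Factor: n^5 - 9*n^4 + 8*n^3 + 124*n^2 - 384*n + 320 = (n - 2)*(n^4 - 7*n^3 - 6*n^2 + 112*n - 160) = (n - 4)*(n - 2)*(n^3 - 3*n^2 - 18*n + 40) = (n - 4)*(n - 2)*(n + 4)*(n^2 - 7*n + 10) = (n - 5)*(n - 4)*(n - 2)*(n + 4)*(n - 2)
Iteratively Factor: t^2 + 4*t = (t + 4)*(t)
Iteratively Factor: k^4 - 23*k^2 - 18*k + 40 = (k - 1)*(k^3 + k^2 - 22*k - 40) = (k - 1)*(k + 2)*(k^2 - k - 20) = (k - 1)*(k + 2)*(k + 4)*(k - 5)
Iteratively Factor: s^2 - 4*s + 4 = (s - 2)*(s - 2)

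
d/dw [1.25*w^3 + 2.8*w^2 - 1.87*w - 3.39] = 3.75*w^2 + 5.6*w - 1.87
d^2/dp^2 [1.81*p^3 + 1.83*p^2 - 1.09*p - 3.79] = 10.86*p + 3.66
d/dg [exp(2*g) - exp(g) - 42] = (2*exp(g) - 1)*exp(g)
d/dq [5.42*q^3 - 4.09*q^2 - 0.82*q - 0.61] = 16.26*q^2 - 8.18*q - 0.82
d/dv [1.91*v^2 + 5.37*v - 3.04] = 3.82*v + 5.37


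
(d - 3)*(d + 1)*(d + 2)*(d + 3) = d^4 + 3*d^3 - 7*d^2 - 27*d - 18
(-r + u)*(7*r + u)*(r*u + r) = -7*r^3*u - 7*r^3 + 6*r^2*u^2 + 6*r^2*u + r*u^3 + r*u^2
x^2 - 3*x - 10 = (x - 5)*(x + 2)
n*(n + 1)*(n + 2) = n^3 + 3*n^2 + 2*n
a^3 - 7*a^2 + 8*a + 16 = (a - 4)^2*(a + 1)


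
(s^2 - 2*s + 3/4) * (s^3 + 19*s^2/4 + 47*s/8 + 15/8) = s^5 + 11*s^4/4 - 23*s^3/8 - 101*s^2/16 + 21*s/32 + 45/32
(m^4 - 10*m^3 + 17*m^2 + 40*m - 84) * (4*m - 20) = 4*m^5 - 60*m^4 + 268*m^3 - 180*m^2 - 1136*m + 1680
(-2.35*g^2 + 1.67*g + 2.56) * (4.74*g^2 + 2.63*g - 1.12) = -11.139*g^4 + 1.7353*g^3 + 19.1585*g^2 + 4.8624*g - 2.8672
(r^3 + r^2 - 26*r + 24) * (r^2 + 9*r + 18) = r^5 + 10*r^4 + r^3 - 192*r^2 - 252*r + 432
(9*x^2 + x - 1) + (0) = 9*x^2 + x - 1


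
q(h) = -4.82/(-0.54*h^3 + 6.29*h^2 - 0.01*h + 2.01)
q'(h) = -4.82*(1.62*h^2 - 12.58*h + 0.01)/(-0.54*h^3 + 6.29*h^2 - 0.01*h + 2.01)^2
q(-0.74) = -0.85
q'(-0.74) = -1.52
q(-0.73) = -0.86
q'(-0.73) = -1.56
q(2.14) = -0.19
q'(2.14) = 0.14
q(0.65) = -1.07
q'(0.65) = 1.77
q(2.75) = -0.13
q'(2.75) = 0.07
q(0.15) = -2.24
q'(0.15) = 1.92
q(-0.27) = -1.94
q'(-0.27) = -2.76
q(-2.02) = -0.15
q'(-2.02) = -0.15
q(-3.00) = -0.07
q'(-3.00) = -0.05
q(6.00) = -0.04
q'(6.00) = 0.01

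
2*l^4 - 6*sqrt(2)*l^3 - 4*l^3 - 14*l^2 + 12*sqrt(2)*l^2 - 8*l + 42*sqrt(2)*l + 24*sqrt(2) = (l - 4)*(l - 3*sqrt(2))*(sqrt(2)*l + sqrt(2))^2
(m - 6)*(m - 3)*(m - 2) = m^3 - 11*m^2 + 36*m - 36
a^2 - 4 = (a - 2)*(a + 2)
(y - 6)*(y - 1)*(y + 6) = y^3 - y^2 - 36*y + 36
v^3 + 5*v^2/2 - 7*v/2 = v*(v - 1)*(v + 7/2)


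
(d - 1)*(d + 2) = d^2 + d - 2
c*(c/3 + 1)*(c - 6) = c^3/3 - c^2 - 6*c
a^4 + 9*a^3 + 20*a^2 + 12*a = a*(a + 1)*(a + 2)*(a + 6)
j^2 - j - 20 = (j - 5)*(j + 4)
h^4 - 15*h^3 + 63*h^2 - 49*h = h*(h - 7)^2*(h - 1)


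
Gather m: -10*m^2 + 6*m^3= 6*m^3 - 10*m^2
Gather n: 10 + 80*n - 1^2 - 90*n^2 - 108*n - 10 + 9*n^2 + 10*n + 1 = -81*n^2 - 18*n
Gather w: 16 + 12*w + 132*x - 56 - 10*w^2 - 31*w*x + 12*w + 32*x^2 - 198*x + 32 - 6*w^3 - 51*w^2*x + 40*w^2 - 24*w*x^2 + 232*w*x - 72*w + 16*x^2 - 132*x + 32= -6*w^3 + w^2*(30 - 51*x) + w*(-24*x^2 + 201*x - 48) + 48*x^2 - 198*x + 24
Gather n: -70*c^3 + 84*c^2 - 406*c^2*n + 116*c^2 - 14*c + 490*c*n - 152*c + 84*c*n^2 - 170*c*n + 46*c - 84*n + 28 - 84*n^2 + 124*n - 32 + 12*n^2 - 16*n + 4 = -70*c^3 + 200*c^2 - 120*c + n^2*(84*c - 72) + n*(-406*c^2 + 320*c + 24)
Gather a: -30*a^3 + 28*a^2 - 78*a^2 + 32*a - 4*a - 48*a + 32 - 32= -30*a^3 - 50*a^2 - 20*a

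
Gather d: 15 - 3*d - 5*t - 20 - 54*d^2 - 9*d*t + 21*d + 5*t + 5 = -54*d^2 + d*(18 - 9*t)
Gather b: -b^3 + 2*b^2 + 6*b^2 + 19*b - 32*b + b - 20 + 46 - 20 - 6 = -b^3 + 8*b^2 - 12*b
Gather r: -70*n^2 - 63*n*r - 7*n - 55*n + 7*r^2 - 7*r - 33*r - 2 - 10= -70*n^2 - 62*n + 7*r^2 + r*(-63*n - 40) - 12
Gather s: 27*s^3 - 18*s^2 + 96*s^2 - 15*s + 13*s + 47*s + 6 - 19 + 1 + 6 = 27*s^3 + 78*s^2 + 45*s - 6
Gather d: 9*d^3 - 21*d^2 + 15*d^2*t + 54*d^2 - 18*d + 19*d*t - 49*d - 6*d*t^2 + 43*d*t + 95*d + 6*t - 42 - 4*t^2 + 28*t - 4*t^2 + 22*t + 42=9*d^3 + d^2*(15*t + 33) + d*(-6*t^2 + 62*t + 28) - 8*t^2 + 56*t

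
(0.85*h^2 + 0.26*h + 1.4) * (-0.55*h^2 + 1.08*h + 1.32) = -0.4675*h^4 + 0.775*h^3 + 0.6328*h^2 + 1.8552*h + 1.848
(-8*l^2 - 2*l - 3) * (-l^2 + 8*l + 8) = 8*l^4 - 62*l^3 - 77*l^2 - 40*l - 24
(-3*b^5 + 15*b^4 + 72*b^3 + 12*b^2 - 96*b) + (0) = -3*b^5 + 15*b^4 + 72*b^3 + 12*b^2 - 96*b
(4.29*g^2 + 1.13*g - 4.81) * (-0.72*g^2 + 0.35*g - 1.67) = -3.0888*g^4 + 0.6879*g^3 - 3.3056*g^2 - 3.5706*g + 8.0327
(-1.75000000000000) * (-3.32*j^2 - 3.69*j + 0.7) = 5.81*j^2 + 6.4575*j - 1.225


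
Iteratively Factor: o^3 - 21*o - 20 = (o + 1)*(o^2 - o - 20) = (o + 1)*(o + 4)*(o - 5)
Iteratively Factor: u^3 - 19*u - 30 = (u + 3)*(u^2 - 3*u - 10) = (u + 2)*(u + 3)*(u - 5)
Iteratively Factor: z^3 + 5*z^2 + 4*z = (z + 4)*(z^2 + z) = (z + 1)*(z + 4)*(z)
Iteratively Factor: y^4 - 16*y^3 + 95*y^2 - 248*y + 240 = (y - 4)*(y^3 - 12*y^2 + 47*y - 60) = (y - 4)*(y - 3)*(y^2 - 9*y + 20) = (y - 5)*(y - 4)*(y - 3)*(y - 4)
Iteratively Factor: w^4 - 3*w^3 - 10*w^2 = (w - 5)*(w^3 + 2*w^2) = w*(w - 5)*(w^2 + 2*w) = w*(w - 5)*(w + 2)*(w)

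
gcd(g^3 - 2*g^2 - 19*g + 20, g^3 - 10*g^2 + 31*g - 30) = g - 5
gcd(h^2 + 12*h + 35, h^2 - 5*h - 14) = 1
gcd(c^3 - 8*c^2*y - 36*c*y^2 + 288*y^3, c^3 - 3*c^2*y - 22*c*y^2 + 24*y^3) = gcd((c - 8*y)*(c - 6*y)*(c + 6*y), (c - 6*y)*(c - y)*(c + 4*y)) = -c + 6*y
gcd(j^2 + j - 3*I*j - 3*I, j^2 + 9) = j - 3*I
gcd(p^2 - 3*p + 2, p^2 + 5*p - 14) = p - 2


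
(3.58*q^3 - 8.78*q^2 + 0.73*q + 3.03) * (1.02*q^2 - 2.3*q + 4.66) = 3.6516*q^5 - 17.1896*q^4 + 37.6214*q^3 - 39.5032*q^2 - 3.5672*q + 14.1198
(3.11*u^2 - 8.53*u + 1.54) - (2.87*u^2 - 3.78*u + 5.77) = 0.24*u^2 - 4.75*u - 4.23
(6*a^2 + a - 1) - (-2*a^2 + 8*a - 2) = 8*a^2 - 7*a + 1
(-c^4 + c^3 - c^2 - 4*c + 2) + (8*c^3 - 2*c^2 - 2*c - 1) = -c^4 + 9*c^3 - 3*c^2 - 6*c + 1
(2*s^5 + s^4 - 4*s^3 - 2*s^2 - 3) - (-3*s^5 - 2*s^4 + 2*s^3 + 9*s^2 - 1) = 5*s^5 + 3*s^4 - 6*s^3 - 11*s^2 - 2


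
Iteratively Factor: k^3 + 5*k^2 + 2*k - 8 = (k + 2)*(k^2 + 3*k - 4) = (k - 1)*(k + 2)*(k + 4)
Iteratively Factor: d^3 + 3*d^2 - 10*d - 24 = (d - 3)*(d^2 + 6*d + 8) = (d - 3)*(d + 2)*(d + 4)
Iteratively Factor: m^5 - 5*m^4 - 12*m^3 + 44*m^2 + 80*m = (m + 2)*(m^4 - 7*m^3 + 2*m^2 + 40*m) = m*(m + 2)*(m^3 - 7*m^2 + 2*m + 40) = m*(m - 4)*(m + 2)*(m^2 - 3*m - 10) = m*(m - 5)*(m - 4)*(m + 2)*(m + 2)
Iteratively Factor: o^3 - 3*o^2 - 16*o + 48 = (o - 3)*(o^2 - 16) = (o - 4)*(o - 3)*(o + 4)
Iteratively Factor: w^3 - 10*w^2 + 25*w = (w - 5)*(w^2 - 5*w) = w*(w - 5)*(w - 5)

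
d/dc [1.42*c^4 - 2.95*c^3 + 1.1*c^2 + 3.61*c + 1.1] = 5.68*c^3 - 8.85*c^2 + 2.2*c + 3.61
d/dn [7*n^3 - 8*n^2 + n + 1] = 21*n^2 - 16*n + 1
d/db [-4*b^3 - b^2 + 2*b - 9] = -12*b^2 - 2*b + 2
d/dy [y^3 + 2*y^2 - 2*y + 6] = 3*y^2 + 4*y - 2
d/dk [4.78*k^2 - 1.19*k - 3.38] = 9.56*k - 1.19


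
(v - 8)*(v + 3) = v^2 - 5*v - 24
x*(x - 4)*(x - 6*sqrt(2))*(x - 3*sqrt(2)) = x^4 - 9*sqrt(2)*x^3 - 4*x^3 + 36*x^2 + 36*sqrt(2)*x^2 - 144*x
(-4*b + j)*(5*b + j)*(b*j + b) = -20*b^3*j - 20*b^3 + b^2*j^2 + b^2*j + b*j^3 + b*j^2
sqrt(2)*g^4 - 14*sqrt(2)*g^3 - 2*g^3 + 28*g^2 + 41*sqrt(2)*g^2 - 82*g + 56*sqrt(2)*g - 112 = (g - 8)*(g - 7)*(g - sqrt(2))*(sqrt(2)*g + sqrt(2))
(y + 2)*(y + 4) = y^2 + 6*y + 8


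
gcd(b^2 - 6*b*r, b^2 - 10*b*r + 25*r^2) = 1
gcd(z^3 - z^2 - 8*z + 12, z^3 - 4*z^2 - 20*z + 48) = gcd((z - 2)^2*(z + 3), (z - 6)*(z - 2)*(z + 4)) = z - 2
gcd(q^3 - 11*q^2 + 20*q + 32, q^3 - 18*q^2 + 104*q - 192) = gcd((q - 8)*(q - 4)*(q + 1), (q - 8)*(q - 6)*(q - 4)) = q^2 - 12*q + 32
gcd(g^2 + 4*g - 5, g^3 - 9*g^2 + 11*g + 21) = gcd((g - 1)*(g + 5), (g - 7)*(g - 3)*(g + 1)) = 1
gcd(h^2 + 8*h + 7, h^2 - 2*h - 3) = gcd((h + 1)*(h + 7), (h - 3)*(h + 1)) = h + 1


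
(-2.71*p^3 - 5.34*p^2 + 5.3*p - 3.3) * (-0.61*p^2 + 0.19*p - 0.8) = 1.6531*p^5 + 2.7425*p^4 - 2.0796*p^3 + 7.292*p^2 - 4.867*p + 2.64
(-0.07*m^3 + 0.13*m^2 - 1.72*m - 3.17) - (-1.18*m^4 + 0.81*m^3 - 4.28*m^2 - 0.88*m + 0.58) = 1.18*m^4 - 0.88*m^3 + 4.41*m^2 - 0.84*m - 3.75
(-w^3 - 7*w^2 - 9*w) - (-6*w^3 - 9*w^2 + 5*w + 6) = 5*w^3 + 2*w^2 - 14*w - 6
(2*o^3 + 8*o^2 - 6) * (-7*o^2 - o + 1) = -14*o^5 - 58*o^4 - 6*o^3 + 50*o^2 + 6*o - 6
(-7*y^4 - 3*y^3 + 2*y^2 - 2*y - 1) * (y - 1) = -7*y^5 + 4*y^4 + 5*y^3 - 4*y^2 + y + 1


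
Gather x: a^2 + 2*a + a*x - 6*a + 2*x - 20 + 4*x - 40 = a^2 - 4*a + x*(a + 6) - 60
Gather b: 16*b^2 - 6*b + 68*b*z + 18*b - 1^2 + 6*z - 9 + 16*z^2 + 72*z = 16*b^2 + b*(68*z + 12) + 16*z^2 + 78*z - 10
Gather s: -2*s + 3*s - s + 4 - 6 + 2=0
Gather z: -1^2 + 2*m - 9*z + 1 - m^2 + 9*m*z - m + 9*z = -m^2 + 9*m*z + m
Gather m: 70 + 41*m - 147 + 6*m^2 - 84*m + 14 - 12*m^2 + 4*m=-6*m^2 - 39*m - 63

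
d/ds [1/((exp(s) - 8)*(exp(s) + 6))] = 2*(1 - exp(s))*exp(s)/(exp(4*s) - 4*exp(3*s) - 92*exp(2*s) + 192*exp(s) + 2304)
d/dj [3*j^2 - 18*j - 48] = 6*j - 18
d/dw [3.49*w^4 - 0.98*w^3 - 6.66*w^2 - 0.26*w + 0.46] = 13.96*w^3 - 2.94*w^2 - 13.32*w - 0.26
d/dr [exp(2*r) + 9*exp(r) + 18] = (2*exp(r) + 9)*exp(r)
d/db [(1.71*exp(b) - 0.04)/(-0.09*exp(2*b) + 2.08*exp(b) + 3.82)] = (0.1539*exp(2*b) - 0.0072000000000001*exp(b) + 6.6154)*exp(b)/(0.0081*exp(4*b) - 0.3744*exp(3*b) + 3.6388*exp(2*b) + 15.8912*exp(b) + 14.5924)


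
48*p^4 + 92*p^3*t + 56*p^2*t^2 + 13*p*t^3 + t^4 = (p + t)*(2*p + t)*(4*p + t)*(6*p + t)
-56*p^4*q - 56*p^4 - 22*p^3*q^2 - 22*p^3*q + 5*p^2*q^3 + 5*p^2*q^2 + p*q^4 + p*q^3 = (-4*p + q)*(2*p + q)*(7*p + q)*(p*q + p)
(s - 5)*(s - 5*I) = s^2 - 5*s - 5*I*s + 25*I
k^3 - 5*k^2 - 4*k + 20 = (k - 5)*(k - 2)*(k + 2)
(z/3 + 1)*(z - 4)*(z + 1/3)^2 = z^4/3 - z^3/9 - 113*z^2/27 - 73*z/27 - 4/9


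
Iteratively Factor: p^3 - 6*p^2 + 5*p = (p)*(p^2 - 6*p + 5) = p*(p - 5)*(p - 1)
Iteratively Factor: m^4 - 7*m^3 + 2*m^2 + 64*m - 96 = (m - 4)*(m^3 - 3*m^2 - 10*m + 24) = (m - 4)^2*(m^2 + m - 6) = (m - 4)^2*(m + 3)*(m - 2)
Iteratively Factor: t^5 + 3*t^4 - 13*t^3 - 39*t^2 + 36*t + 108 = (t + 2)*(t^4 + t^3 - 15*t^2 - 9*t + 54) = (t + 2)*(t + 3)*(t^3 - 2*t^2 - 9*t + 18) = (t - 2)*(t + 2)*(t + 3)*(t^2 - 9) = (t - 3)*(t - 2)*(t + 2)*(t + 3)*(t + 3)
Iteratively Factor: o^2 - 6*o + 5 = (o - 1)*(o - 5)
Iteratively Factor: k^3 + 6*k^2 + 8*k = (k)*(k^2 + 6*k + 8) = k*(k + 4)*(k + 2)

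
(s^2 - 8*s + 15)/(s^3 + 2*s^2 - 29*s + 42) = (s - 5)/(s^2 + 5*s - 14)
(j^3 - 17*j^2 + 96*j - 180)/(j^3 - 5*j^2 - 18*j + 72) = (j^2 - 11*j + 30)/(j^2 + j - 12)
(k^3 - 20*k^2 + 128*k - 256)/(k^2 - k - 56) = (k^2 - 12*k + 32)/(k + 7)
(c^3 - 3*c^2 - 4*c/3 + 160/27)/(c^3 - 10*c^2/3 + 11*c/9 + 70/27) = (9*c^2 - 12*c - 32)/(9*c^2 - 15*c - 14)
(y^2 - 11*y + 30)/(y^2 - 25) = (y - 6)/(y + 5)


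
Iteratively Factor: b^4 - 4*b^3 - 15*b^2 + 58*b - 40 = (b - 5)*(b^3 + b^2 - 10*b + 8) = (b - 5)*(b - 2)*(b^2 + 3*b - 4) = (b - 5)*(b - 2)*(b - 1)*(b + 4)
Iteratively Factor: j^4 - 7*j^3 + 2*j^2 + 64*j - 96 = (j - 4)*(j^3 - 3*j^2 - 10*j + 24) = (j - 4)^2*(j^2 + j - 6) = (j - 4)^2*(j - 2)*(j + 3)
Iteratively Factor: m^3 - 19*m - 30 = (m + 2)*(m^2 - 2*m - 15) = (m - 5)*(m + 2)*(m + 3)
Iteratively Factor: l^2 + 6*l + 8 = (l + 4)*(l + 2)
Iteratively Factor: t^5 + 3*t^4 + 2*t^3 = (t)*(t^4 + 3*t^3 + 2*t^2) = t*(t + 2)*(t^3 + t^2) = t^2*(t + 2)*(t^2 + t) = t^3*(t + 2)*(t + 1)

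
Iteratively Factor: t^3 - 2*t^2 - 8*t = (t + 2)*(t^2 - 4*t) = (t - 4)*(t + 2)*(t)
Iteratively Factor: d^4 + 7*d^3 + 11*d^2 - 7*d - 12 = (d + 1)*(d^3 + 6*d^2 + 5*d - 12) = (d + 1)*(d + 4)*(d^2 + 2*d - 3) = (d - 1)*(d + 1)*(d + 4)*(d + 3)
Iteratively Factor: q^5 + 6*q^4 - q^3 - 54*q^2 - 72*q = (q + 2)*(q^4 + 4*q^3 - 9*q^2 - 36*q) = q*(q + 2)*(q^3 + 4*q^2 - 9*q - 36) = q*(q - 3)*(q + 2)*(q^2 + 7*q + 12) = q*(q - 3)*(q + 2)*(q + 3)*(q + 4)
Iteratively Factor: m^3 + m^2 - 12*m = (m - 3)*(m^2 + 4*m) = m*(m - 3)*(m + 4)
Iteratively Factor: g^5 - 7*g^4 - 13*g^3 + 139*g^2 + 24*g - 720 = (g - 5)*(g^4 - 2*g^3 - 23*g^2 + 24*g + 144) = (g - 5)*(g + 3)*(g^3 - 5*g^2 - 8*g + 48) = (g - 5)*(g - 4)*(g + 3)*(g^2 - g - 12) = (g - 5)*(g - 4)^2*(g + 3)*(g + 3)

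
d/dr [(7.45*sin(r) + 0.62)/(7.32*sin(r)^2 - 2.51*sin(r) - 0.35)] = (-9.0768*sin(r) + 27.267*cos(2*r) - 28.3183)*cos(r)/(-7.32*sin(r)^2 + 2.51*sin(r) + 0.35)^2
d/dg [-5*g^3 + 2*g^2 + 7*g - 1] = -15*g^2 + 4*g + 7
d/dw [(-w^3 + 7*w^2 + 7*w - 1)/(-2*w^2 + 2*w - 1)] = (2*w^4 - 4*w^3 + 31*w^2 - 18*w - 5)/(4*w^4 - 8*w^3 + 8*w^2 - 4*w + 1)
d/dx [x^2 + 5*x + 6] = 2*x + 5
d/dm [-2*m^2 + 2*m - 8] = 2 - 4*m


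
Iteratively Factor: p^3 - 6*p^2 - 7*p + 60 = (p + 3)*(p^2 - 9*p + 20) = (p - 4)*(p + 3)*(p - 5)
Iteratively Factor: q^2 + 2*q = (q + 2)*(q)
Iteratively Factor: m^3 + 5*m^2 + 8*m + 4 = (m + 1)*(m^2 + 4*m + 4) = (m + 1)*(m + 2)*(m + 2)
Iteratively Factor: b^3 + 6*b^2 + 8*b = (b + 2)*(b^2 + 4*b) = b*(b + 2)*(b + 4)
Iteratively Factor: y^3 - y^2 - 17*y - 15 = (y + 3)*(y^2 - 4*y - 5) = (y + 1)*(y + 3)*(y - 5)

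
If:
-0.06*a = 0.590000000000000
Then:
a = -9.83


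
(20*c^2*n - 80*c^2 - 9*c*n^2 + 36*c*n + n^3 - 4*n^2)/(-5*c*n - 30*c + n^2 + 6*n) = (-4*c*n + 16*c + n^2 - 4*n)/(n + 6)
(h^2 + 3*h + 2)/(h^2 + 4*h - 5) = (h^2 + 3*h + 2)/(h^2 + 4*h - 5)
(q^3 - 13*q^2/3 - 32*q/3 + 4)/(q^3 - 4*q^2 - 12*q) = (q - 1/3)/q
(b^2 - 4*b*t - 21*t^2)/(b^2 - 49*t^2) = (b + 3*t)/(b + 7*t)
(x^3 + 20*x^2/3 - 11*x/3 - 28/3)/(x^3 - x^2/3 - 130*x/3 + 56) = (x + 1)/(x - 6)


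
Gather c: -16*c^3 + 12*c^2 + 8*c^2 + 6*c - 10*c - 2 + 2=-16*c^3 + 20*c^2 - 4*c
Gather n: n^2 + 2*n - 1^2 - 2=n^2 + 2*n - 3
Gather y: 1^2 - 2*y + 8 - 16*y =9 - 18*y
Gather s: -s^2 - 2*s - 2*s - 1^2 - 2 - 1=-s^2 - 4*s - 4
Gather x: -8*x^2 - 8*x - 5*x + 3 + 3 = -8*x^2 - 13*x + 6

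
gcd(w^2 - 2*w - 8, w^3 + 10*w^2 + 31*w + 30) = w + 2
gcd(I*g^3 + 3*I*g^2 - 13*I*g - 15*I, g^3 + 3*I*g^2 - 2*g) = 1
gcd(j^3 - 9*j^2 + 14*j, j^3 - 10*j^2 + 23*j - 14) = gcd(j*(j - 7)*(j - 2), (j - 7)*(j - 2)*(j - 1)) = j^2 - 9*j + 14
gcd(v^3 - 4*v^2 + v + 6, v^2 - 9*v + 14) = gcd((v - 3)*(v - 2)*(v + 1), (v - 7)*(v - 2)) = v - 2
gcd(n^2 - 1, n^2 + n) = n + 1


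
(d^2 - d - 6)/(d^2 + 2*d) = (d - 3)/d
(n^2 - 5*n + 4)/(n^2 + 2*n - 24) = (n - 1)/(n + 6)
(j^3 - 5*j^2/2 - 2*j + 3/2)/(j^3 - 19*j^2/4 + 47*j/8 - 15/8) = 4*(j + 1)/(4*j - 5)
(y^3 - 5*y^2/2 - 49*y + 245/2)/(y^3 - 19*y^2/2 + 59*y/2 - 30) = (y^2 - 49)/(y^2 - 7*y + 12)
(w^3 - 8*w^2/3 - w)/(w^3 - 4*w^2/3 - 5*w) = (3*w + 1)/(3*w + 5)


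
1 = 1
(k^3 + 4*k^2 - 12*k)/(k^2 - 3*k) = (k^2 + 4*k - 12)/(k - 3)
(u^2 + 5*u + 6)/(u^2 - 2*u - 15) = (u + 2)/(u - 5)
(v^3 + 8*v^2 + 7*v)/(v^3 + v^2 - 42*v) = (v + 1)/(v - 6)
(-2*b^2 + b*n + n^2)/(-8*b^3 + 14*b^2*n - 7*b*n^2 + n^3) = (2*b + n)/(8*b^2 - 6*b*n + n^2)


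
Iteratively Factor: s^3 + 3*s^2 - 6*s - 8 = (s + 4)*(s^2 - s - 2) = (s - 2)*(s + 4)*(s + 1)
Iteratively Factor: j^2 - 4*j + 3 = (j - 1)*(j - 3)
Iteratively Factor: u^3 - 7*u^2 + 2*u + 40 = (u + 2)*(u^2 - 9*u + 20) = (u - 4)*(u + 2)*(u - 5)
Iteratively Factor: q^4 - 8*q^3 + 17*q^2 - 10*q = (q - 2)*(q^3 - 6*q^2 + 5*q) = q*(q - 2)*(q^2 - 6*q + 5) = q*(q - 5)*(q - 2)*(q - 1)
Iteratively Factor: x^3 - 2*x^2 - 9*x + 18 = (x - 3)*(x^2 + x - 6) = (x - 3)*(x + 3)*(x - 2)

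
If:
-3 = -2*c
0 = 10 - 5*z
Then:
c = 3/2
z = 2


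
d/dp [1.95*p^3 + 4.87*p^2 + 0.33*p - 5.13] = 5.85*p^2 + 9.74*p + 0.33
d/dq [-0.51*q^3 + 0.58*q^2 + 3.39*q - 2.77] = -1.53*q^2 + 1.16*q + 3.39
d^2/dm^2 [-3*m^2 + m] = -6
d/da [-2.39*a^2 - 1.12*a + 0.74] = -4.78*a - 1.12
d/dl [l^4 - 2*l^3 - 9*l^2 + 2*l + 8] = 4*l^3 - 6*l^2 - 18*l + 2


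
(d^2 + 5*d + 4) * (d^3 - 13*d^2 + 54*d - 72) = d^5 - 8*d^4 - 7*d^3 + 146*d^2 - 144*d - 288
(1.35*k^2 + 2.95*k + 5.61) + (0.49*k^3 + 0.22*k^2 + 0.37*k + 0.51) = 0.49*k^3 + 1.57*k^2 + 3.32*k + 6.12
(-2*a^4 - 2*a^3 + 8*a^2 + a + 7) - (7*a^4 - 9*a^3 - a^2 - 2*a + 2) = -9*a^4 + 7*a^3 + 9*a^2 + 3*a + 5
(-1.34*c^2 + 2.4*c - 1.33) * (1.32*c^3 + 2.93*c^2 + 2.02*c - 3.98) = -1.7688*c^5 - 0.7582*c^4 + 2.5696*c^3 + 6.2843*c^2 - 12.2386*c + 5.2934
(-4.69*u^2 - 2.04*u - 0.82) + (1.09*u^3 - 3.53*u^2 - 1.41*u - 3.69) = 1.09*u^3 - 8.22*u^2 - 3.45*u - 4.51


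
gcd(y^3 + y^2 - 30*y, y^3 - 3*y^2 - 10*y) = y^2 - 5*y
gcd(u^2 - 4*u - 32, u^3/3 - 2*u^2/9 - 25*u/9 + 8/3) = 1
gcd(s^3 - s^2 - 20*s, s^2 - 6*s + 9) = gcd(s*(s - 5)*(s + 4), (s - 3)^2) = 1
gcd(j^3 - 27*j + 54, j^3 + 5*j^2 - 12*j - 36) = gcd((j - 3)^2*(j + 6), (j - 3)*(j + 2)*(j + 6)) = j^2 + 3*j - 18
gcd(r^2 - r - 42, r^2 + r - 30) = r + 6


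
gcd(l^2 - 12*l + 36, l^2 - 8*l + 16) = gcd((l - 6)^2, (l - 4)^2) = 1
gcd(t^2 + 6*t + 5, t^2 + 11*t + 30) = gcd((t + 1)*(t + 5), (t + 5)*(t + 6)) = t + 5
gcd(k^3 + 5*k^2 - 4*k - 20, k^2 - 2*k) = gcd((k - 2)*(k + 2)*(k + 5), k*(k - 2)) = k - 2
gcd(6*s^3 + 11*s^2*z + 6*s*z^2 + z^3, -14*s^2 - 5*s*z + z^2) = 2*s + z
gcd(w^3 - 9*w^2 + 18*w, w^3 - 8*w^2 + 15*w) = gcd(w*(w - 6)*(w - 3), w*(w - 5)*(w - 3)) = w^2 - 3*w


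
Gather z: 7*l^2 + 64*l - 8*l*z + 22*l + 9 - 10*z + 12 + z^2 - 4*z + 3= 7*l^2 + 86*l + z^2 + z*(-8*l - 14) + 24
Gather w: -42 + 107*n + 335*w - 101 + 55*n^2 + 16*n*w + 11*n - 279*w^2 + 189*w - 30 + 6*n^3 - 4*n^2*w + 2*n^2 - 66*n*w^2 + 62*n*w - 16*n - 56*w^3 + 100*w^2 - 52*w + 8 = 6*n^3 + 57*n^2 + 102*n - 56*w^3 + w^2*(-66*n - 179) + w*(-4*n^2 + 78*n + 472) - 165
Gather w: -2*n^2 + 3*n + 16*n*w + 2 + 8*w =-2*n^2 + 3*n + w*(16*n + 8) + 2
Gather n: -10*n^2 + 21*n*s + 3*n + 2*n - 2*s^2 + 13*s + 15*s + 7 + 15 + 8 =-10*n^2 + n*(21*s + 5) - 2*s^2 + 28*s + 30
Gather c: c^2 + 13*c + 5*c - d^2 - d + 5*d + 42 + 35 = c^2 + 18*c - d^2 + 4*d + 77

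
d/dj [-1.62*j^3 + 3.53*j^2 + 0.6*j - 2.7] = -4.86*j^2 + 7.06*j + 0.6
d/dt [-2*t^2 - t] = -4*t - 1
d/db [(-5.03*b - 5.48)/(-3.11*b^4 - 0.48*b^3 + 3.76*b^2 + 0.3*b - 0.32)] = (-46.9299*b^4 - 73.0*b^3 + 11.0216*b^2 + 41.2096*b + 3.2536)/(9.6721*b^8 + 2.9856*b^7 - 23.1568*b^6 - 5.4756*b^5 + 15.84*b^4 + 2.5632*b^3 - 2.3164*b^2 - 0.192*b + 0.1024)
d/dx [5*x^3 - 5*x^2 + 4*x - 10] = 15*x^2 - 10*x + 4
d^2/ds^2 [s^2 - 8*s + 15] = 2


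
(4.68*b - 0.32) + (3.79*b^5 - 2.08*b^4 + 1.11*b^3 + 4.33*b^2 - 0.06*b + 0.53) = 3.79*b^5 - 2.08*b^4 + 1.11*b^3 + 4.33*b^2 + 4.62*b + 0.21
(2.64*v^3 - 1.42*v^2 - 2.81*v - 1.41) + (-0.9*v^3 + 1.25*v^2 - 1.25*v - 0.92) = 1.74*v^3 - 0.17*v^2 - 4.06*v - 2.33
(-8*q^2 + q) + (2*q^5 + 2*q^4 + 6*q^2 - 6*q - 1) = 2*q^5 + 2*q^4 - 2*q^2 - 5*q - 1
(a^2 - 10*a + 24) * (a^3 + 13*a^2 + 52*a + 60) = a^5 + 3*a^4 - 54*a^3 - 148*a^2 + 648*a + 1440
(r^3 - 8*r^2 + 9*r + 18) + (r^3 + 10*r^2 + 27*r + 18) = 2*r^3 + 2*r^2 + 36*r + 36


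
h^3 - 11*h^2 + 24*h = h*(h - 8)*(h - 3)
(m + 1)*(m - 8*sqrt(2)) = m^2 - 8*sqrt(2)*m + m - 8*sqrt(2)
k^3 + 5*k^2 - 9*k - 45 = (k - 3)*(k + 3)*(k + 5)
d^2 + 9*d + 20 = (d + 4)*(d + 5)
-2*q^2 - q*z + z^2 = (-2*q + z)*(q + z)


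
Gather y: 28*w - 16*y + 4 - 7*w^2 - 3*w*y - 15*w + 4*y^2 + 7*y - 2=-7*w^2 + 13*w + 4*y^2 + y*(-3*w - 9) + 2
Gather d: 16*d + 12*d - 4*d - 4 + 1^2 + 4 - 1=24*d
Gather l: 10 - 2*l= 10 - 2*l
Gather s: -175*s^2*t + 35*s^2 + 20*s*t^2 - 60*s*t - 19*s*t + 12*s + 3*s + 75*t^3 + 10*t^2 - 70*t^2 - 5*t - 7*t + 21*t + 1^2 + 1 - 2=s^2*(35 - 175*t) + s*(20*t^2 - 79*t + 15) + 75*t^3 - 60*t^2 + 9*t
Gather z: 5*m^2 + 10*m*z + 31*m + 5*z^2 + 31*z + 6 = 5*m^2 + 31*m + 5*z^2 + z*(10*m + 31) + 6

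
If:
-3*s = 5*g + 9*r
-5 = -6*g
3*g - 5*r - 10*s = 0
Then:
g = 5/6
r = -59/90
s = 26/45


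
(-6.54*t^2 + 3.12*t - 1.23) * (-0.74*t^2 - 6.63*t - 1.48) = 4.8396*t^4 + 41.0514*t^3 - 10.0962*t^2 + 3.5373*t + 1.8204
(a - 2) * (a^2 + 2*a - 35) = a^3 - 39*a + 70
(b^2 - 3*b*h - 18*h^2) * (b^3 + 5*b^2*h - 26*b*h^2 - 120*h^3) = b^5 + 2*b^4*h - 59*b^3*h^2 - 132*b^2*h^3 + 828*b*h^4 + 2160*h^5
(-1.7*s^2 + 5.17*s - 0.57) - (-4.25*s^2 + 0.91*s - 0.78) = 2.55*s^2 + 4.26*s + 0.21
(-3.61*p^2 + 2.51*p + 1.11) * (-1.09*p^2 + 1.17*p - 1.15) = 3.9349*p^4 - 6.9596*p^3 + 5.8783*p^2 - 1.5878*p - 1.2765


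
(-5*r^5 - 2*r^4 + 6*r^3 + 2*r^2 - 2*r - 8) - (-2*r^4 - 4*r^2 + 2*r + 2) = -5*r^5 + 6*r^3 + 6*r^2 - 4*r - 10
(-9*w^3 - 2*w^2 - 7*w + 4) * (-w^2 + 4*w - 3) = 9*w^5 - 34*w^4 + 26*w^3 - 26*w^2 + 37*w - 12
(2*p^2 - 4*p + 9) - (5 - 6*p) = 2*p^2 + 2*p + 4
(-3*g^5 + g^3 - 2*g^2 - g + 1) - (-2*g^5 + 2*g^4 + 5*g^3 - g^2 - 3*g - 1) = -g^5 - 2*g^4 - 4*g^3 - g^2 + 2*g + 2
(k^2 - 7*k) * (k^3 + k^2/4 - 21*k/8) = k^5 - 27*k^4/4 - 35*k^3/8 + 147*k^2/8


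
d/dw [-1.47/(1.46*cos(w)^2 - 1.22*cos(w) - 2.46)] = (1.7934 - 4.2924*cos(w))*sin(w)/(-1.46*cos(w)^2 + 1.22*cos(w) + 2.46)^2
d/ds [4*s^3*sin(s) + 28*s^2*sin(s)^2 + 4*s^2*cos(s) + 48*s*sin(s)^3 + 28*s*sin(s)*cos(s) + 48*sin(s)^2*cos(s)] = 4*s^3*cos(s) + 8*s^2*sin(s) + 28*s^2*sin(2*s) + 44*s*cos(s) - 36*s*cos(3*s) + 28*s + 24*sin(s) + 14*sin(2*s) + 24*sin(3*s)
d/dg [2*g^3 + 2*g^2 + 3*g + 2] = 6*g^2 + 4*g + 3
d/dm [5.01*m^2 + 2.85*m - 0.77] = 10.02*m + 2.85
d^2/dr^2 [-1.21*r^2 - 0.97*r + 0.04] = -2.42000000000000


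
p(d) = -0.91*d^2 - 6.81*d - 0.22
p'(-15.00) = 20.49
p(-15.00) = -102.82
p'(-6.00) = 4.11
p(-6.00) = 7.88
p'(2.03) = -10.50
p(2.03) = -17.79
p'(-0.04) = -6.74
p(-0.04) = 0.05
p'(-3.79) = 0.09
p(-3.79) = 12.52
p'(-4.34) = 1.09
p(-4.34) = 12.20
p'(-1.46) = -4.15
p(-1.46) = 7.78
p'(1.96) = -10.38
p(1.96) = -17.06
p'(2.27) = -10.94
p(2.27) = -20.37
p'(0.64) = -7.97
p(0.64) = -4.95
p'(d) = -1.82*d - 6.81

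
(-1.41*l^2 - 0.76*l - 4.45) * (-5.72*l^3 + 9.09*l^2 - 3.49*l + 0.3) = 8.0652*l^5 - 8.4697*l^4 + 23.4665*l^3 - 38.2211*l^2 + 15.3025*l - 1.335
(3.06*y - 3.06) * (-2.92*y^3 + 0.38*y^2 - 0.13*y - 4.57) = -8.9352*y^4 + 10.098*y^3 - 1.5606*y^2 - 13.5864*y + 13.9842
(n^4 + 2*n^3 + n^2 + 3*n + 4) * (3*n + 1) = 3*n^5 + 7*n^4 + 5*n^3 + 10*n^2 + 15*n + 4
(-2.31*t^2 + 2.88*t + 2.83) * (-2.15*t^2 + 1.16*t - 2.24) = 4.9665*t^4 - 8.8716*t^3 + 2.4307*t^2 - 3.1684*t - 6.3392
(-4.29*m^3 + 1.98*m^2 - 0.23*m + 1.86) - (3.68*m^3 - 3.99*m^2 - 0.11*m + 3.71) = -7.97*m^3 + 5.97*m^2 - 0.12*m - 1.85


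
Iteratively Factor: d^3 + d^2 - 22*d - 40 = (d - 5)*(d^2 + 6*d + 8) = (d - 5)*(d + 2)*(d + 4)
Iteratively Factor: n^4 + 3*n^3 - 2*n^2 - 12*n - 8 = (n - 2)*(n^3 + 5*n^2 + 8*n + 4) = (n - 2)*(n + 2)*(n^2 + 3*n + 2) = (n - 2)*(n + 2)^2*(n + 1)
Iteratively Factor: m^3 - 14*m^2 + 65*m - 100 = (m - 5)*(m^2 - 9*m + 20) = (m - 5)*(m - 4)*(m - 5)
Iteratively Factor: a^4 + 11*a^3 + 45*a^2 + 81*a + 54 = (a + 2)*(a^3 + 9*a^2 + 27*a + 27) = (a + 2)*(a + 3)*(a^2 + 6*a + 9) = (a + 2)*(a + 3)^2*(a + 3)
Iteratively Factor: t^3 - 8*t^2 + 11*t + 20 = (t + 1)*(t^2 - 9*t + 20) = (t - 4)*(t + 1)*(t - 5)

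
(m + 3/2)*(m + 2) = m^2 + 7*m/2 + 3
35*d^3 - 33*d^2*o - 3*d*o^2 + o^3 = (-7*d + o)*(-d + o)*(5*d + o)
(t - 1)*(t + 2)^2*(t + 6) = t^4 + 9*t^3 + 18*t^2 - 4*t - 24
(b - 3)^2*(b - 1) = b^3 - 7*b^2 + 15*b - 9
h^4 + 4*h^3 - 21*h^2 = h^2*(h - 3)*(h + 7)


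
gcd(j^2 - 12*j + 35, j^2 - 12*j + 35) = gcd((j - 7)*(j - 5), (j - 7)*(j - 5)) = j^2 - 12*j + 35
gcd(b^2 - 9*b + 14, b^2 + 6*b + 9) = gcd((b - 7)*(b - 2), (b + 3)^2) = 1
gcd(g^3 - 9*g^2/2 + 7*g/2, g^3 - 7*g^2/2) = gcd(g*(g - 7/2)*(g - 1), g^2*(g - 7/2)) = g^2 - 7*g/2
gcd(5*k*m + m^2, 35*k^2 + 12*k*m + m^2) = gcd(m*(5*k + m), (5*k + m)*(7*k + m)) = 5*k + m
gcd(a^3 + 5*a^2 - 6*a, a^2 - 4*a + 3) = a - 1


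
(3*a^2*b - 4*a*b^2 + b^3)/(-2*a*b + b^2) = (-3*a^2 + 4*a*b - b^2)/(2*a - b)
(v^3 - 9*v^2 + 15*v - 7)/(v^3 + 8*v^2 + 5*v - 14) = (v^2 - 8*v + 7)/(v^2 + 9*v + 14)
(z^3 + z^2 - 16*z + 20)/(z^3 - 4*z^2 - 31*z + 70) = (z - 2)/(z - 7)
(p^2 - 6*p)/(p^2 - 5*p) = (p - 6)/(p - 5)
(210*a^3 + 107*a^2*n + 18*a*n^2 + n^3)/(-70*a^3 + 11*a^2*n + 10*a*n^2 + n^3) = (-6*a - n)/(2*a - n)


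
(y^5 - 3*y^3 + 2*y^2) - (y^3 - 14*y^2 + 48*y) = y^5 - 4*y^3 + 16*y^2 - 48*y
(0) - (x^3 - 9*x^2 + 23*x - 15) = -x^3 + 9*x^2 - 23*x + 15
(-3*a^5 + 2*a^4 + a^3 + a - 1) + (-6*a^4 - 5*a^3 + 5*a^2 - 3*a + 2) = -3*a^5 - 4*a^4 - 4*a^3 + 5*a^2 - 2*a + 1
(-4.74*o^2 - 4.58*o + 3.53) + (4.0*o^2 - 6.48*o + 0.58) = -0.74*o^2 - 11.06*o + 4.11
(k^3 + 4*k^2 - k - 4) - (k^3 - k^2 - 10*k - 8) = 5*k^2 + 9*k + 4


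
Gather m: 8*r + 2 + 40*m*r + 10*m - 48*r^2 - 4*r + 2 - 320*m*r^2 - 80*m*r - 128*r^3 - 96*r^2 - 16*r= m*(-320*r^2 - 40*r + 10) - 128*r^3 - 144*r^2 - 12*r + 4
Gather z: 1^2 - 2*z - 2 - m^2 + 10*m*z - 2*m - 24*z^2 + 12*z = -m^2 - 2*m - 24*z^2 + z*(10*m + 10) - 1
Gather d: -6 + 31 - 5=20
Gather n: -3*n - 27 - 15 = -3*n - 42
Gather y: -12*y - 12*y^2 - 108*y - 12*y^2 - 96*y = -24*y^2 - 216*y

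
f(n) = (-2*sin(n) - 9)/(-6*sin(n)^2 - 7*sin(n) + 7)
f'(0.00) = -1.57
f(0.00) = -1.29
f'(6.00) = -0.64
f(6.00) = -0.99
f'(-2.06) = -0.06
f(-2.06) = -0.85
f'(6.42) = -2.59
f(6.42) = -1.56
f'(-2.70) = 0.38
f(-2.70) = -0.92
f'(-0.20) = -0.83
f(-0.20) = -1.06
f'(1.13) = -4.38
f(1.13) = 2.55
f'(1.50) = -0.39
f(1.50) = 1.85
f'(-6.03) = -4.28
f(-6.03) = -1.95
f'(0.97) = -12.07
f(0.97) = 3.73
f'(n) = (12*sin(n)*cos(n) + 7*cos(n))*(-2*sin(n) - 9)/(-6*sin(n)^2 - 7*sin(n) + 7)^2 - 2*cos(n)/(-6*sin(n)^2 - 7*sin(n) + 7)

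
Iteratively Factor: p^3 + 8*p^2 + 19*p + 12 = (p + 4)*(p^2 + 4*p + 3) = (p + 1)*(p + 4)*(p + 3)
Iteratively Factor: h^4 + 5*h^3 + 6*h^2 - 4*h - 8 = (h - 1)*(h^3 + 6*h^2 + 12*h + 8) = (h - 1)*(h + 2)*(h^2 + 4*h + 4) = (h - 1)*(h + 2)^2*(h + 2)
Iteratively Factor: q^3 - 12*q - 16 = (q + 2)*(q^2 - 2*q - 8) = (q - 4)*(q + 2)*(q + 2)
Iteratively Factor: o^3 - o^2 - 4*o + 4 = (o - 1)*(o^2 - 4) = (o - 2)*(o - 1)*(o + 2)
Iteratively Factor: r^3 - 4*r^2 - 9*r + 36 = (r - 4)*(r^2 - 9) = (r - 4)*(r - 3)*(r + 3)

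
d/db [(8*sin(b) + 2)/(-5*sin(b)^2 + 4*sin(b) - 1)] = 4*(10*sin(b)^2 + 5*sin(b) - 4)*cos(b)/(5*sin(b)^2 - 4*sin(b) + 1)^2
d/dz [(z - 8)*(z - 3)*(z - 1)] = 3*z^2 - 24*z + 35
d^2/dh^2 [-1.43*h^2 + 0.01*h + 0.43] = -2.86000000000000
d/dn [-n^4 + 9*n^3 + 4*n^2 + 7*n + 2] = -4*n^3 + 27*n^2 + 8*n + 7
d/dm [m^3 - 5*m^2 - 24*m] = 3*m^2 - 10*m - 24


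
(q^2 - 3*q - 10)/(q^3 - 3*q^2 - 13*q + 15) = (q + 2)/(q^2 + 2*q - 3)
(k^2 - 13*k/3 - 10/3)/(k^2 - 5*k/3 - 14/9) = 3*(k - 5)/(3*k - 7)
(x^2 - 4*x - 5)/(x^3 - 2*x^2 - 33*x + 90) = (x + 1)/(x^2 + 3*x - 18)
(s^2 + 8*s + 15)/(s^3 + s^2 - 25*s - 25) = (s + 3)/(s^2 - 4*s - 5)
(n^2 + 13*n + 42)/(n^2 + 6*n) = (n + 7)/n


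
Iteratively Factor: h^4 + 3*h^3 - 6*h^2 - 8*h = (h - 2)*(h^3 + 5*h^2 + 4*h) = (h - 2)*(h + 4)*(h^2 + h) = h*(h - 2)*(h + 4)*(h + 1)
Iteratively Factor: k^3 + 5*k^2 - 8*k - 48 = (k - 3)*(k^2 + 8*k + 16) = (k - 3)*(k + 4)*(k + 4)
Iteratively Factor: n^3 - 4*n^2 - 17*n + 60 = (n - 5)*(n^2 + n - 12) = (n - 5)*(n - 3)*(n + 4)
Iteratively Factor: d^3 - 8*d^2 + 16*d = (d - 4)*(d^2 - 4*d) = (d - 4)^2*(d)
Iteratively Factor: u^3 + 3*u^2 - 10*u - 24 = (u - 3)*(u^2 + 6*u + 8) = (u - 3)*(u + 2)*(u + 4)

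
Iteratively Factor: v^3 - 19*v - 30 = (v + 3)*(v^2 - 3*v - 10) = (v - 5)*(v + 3)*(v + 2)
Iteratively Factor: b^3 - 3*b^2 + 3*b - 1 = (b - 1)*(b^2 - 2*b + 1) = (b - 1)^2*(b - 1)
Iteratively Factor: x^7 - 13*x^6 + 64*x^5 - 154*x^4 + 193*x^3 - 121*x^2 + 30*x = (x - 2)*(x^6 - 11*x^5 + 42*x^4 - 70*x^3 + 53*x^2 - 15*x) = (x - 2)*(x - 1)*(x^5 - 10*x^4 + 32*x^3 - 38*x^2 + 15*x) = (x - 2)*(x - 1)^2*(x^4 - 9*x^3 + 23*x^2 - 15*x) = (x - 2)*(x - 1)^3*(x^3 - 8*x^2 + 15*x) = (x - 3)*(x - 2)*(x - 1)^3*(x^2 - 5*x) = (x - 5)*(x - 3)*(x - 2)*(x - 1)^3*(x)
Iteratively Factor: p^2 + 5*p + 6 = (p + 3)*(p + 2)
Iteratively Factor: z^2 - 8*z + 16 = (z - 4)*(z - 4)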